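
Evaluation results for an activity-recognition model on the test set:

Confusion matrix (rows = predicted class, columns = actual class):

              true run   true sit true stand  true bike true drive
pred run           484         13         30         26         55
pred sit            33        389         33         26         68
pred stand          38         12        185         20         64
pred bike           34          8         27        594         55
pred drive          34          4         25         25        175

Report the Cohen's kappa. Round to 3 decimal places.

Observed agreement pₒ = trace/N = 1827/2457 = 0.7436
Expected agreement pₑ = Σ (rowᵢ·colᵢ)/N² = (623·608 + 426·549 + 300·319 + 691·718 + 417·263)/2457² = 0.2177
κ = (pₒ − pₑ)/(1 − pₑ) = (0.7436 − 0.2177)/(1 − 0.2177) = 0.672

0.672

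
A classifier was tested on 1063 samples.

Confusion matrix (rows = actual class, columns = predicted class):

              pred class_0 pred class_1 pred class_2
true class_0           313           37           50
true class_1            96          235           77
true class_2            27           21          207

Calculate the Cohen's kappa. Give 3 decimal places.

Observed agreement pₒ = trace/N = 755/1063 = 0.7103
Expected agreement pₑ = Σ (rowᵢ·colᵢ)/N² = (400·436 + 408·293 + 255·334)/1063² = 0.3355
κ = (pₒ − pₑ)/(1 − pₑ) = (0.7103 − 0.3355)/(1 − 0.3355) = 0.564

0.564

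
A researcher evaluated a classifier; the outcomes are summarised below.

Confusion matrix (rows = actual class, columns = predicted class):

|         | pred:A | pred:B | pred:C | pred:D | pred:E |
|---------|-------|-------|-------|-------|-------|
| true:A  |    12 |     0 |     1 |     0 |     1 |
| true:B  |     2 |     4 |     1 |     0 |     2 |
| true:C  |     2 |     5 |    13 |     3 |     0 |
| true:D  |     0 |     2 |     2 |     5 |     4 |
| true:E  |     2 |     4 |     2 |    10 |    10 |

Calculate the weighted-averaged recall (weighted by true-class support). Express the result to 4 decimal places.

0.5057

Per-class recall (TP/(TP+FN)):
  A: TP=12, FN=0+1+0+1=2 → 12/14 = 0.85714
  B: TP=4, FN=2+1+0+2=5 → 4/9 = 0.44444
  C: TP=13, FN=2+5+3+0=10 → 13/23 = 0.56522
  D: TP=5, FN=0+2+2+4=8 → 5/13 = 0.38462
  E: TP=10, FN=2+4+2+10=18 → 10/28 = 0.35714
Weighted-recall = Σ (supportᵢ/N)·recallᵢ with N=87: (14/87)·0.85714 + (9/87)·0.44444 + (23/87)·0.56522 + (13/87)·0.38462 + (28/87)·0.35714 = 0.5057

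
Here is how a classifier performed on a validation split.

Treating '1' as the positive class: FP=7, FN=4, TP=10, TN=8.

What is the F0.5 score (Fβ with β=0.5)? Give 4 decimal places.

0.6098

Fβ = (1+β²)·TP / ((1+β²)·TP + β²·FN + FP), with β²=1/4
= 1.25·10 / (1.25·10 + 0.25·4 + 7) = 0.6098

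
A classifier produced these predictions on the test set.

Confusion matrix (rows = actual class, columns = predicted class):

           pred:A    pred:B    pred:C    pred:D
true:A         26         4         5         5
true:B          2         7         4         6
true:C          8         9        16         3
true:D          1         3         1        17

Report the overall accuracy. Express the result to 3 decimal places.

Accuracy = trace / total = (26+7+16+17=66) / 117 = 66/117 = 0.564

0.564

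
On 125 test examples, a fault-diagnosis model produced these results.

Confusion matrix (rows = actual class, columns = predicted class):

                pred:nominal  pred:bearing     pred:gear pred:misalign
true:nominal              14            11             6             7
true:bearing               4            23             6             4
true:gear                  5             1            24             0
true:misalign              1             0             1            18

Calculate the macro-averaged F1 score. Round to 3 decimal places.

Per-class F1 score (2·TP/(2·TP+FP+FN)):
  nominal: TP=14, FP=4+5+1=10, FN=11+6+7=24 → 28/62 = 0.4516
  bearing: TP=23, FP=11+1+0=12, FN=4+6+4=14 → 46/72 = 0.6389
  gear: TP=24, FP=6+6+1=13, FN=5+1+0=6 → 48/67 = 0.7164
  misalign: TP=18, FP=7+4+0=11, FN=1+0+1=2 → 36/49 = 0.7347
Macro-F1 score = mean = (0.4516 + 0.6389 + 0.7164 + 0.7347) / 4 = 0.635

0.635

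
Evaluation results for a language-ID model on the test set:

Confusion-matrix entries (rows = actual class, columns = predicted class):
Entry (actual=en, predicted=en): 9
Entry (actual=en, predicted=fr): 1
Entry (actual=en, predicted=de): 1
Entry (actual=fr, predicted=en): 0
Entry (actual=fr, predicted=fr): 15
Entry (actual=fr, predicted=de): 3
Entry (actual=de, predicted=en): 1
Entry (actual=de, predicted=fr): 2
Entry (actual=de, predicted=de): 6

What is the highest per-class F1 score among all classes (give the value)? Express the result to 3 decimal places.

Per-class F1 score (2·TP/(2·TP+FP+FN)):
  en: TP=9, FP=0+1=1, FN=1+1=2 → 18/21 = 0.8571
  fr: TP=15, FP=1+2=3, FN=0+3=3 → 30/36 = 0.8333
  de: TP=6, FP=1+3=4, FN=1+2=3 → 12/19 = 0.6316
Highest is class 'en' with F1 score = 0.857.

0.857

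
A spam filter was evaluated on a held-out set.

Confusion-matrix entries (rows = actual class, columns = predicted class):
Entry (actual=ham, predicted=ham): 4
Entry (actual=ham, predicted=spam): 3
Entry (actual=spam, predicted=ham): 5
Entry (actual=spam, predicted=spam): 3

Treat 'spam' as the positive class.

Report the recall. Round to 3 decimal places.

0.375

Recall = TP/(TP+FN) = 3/(3+5) = 3/8 = 0.375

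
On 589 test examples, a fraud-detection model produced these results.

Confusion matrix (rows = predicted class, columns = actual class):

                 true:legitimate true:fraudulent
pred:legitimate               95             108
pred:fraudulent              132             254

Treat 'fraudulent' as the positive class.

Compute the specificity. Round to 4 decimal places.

0.4185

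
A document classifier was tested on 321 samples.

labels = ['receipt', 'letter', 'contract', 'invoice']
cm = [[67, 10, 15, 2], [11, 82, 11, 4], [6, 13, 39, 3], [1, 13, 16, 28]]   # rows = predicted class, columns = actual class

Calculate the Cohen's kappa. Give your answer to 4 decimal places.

Observed agreement pₒ = trace/N = 216/321 = 0.67290
Expected agreement pₑ = Σ (rowᵢ·colᵢ)/N² = (85·94 + 118·108 + 81·61 + 37·58)/321² = 0.27000
κ = (pₒ − pₑ)/(1 − pₑ) = (0.67290 − 0.27000)/(1 − 0.27000) = 0.5519

0.5519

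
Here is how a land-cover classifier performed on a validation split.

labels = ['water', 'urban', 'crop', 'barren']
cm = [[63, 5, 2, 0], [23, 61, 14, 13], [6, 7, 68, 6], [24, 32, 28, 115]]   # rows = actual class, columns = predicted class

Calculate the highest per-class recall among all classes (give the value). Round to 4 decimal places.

Per-class recall (TP/(TP+FN)):
  water: TP=63, FN=5+2+0=7 → 63/70 = 0.90000
  urban: TP=61, FN=23+14+13=50 → 61/111 = 0.54955
  crop: TP=68, FN=6+7+6=19 → 68/87 = 0.78161
  barren: TP=115, FN=24+32+28=84 → 115/199 = 0.57789
Highest is class 'water' with recall = 0.9000.

0.9000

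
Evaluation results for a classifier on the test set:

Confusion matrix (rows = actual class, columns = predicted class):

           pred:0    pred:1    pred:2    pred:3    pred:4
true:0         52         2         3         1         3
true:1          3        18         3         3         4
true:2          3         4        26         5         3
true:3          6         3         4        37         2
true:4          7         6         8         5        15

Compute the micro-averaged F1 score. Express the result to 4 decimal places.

Micro-averaging pools counts across classes: ΣTP=148, ΣFP=78, ΣFN=78.
Micro-F1 score = 2·TP/(2·TP+FP+FN) on pooled counts = 0.6549 (equals overall accuracy in single-label multiclass).

0.6549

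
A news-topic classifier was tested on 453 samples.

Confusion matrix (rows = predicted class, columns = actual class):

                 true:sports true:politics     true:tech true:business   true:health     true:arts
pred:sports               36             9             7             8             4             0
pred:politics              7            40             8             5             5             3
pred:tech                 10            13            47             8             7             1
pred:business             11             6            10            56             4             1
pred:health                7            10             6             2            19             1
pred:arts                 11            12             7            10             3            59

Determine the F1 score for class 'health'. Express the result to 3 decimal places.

0.437

Treat 'health' as positive and all other classes as negative.
F1 score = 2·TP/(2·TP+FP+FN).
health: TP=19, FP=7+10+6+2+1=26, FN=4+5+7+4+3=23 → 38/87 = 0.4368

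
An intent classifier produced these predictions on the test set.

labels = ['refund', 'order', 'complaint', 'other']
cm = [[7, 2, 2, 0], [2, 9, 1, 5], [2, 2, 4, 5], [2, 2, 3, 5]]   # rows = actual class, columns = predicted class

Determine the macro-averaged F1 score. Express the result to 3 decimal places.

Per-class F1 score (2·TP/(2·TP+FP+FN)):
  refund: TP=7, FP=2+2+2=6, FN=2+2+0=4 → 14/24 = 0.5833
  order: TP=9, FP=2+2+2=6, FN=2+1+5=8 → 18/32 = 0.5625
  complaint: TP=4, FP=2+1+3=6, FN=2+2+5=9 → 8/23 = 0.3478
  other: TP=5, FP=0+5+5=10, FN=2+2+3=7 → 10/27 = 0.3704
Macro-F1 score = mean = (0.5833 + 0.5625 + 0.3478 + 0.3704) / 4 = 0.466

0.466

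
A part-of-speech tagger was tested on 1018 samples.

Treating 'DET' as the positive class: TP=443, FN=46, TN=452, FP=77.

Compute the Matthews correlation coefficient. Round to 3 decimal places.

0.760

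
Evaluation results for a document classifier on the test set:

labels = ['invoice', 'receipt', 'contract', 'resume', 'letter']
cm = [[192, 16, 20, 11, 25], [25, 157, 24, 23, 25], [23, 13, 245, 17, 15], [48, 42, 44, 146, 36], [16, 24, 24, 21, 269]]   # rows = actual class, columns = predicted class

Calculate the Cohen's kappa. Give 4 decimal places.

Observed agreement pₒ = trace/N = 1009/1501 = 0.67222
Expected agreement pₑ = Σ (rowᵢ·colᵢ)/N² = (264·304 + 254·252 + 313·357 + 316·218 + 354·370)/1501² = 0.20234
κ = (pₒ − pₑ)/(1 − pₑ) = (0.67222 − 0.20234)/(1 − 0.20234) = 0.5891

0.5891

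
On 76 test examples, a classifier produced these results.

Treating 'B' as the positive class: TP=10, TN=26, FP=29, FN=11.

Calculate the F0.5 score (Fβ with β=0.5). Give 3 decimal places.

0.282

Fβ = (1+β²)·TP / ((1+β²)·TP + β²·FN + FP), with β²=1/4
= 1.25·10 / (1.25·10 + 0.25·11 + 29) = 0.282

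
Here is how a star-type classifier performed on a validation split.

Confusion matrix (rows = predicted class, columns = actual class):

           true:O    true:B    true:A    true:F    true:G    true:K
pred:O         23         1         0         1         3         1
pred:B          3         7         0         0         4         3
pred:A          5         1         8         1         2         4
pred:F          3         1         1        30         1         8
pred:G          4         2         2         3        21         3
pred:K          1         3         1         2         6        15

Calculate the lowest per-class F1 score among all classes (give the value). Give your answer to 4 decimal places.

0.4375

Per-class F1 score (2·TP/(2·TP+FP+FN)):
  O: TP=23, FP=1+0+1+3+1=6, FN=3+5+3+4+1=16 → 46/68 = 0.67647
  B: TP=7, FP=3+0+0+4+3=10, FN=1+1+1+2+3=8 → 14/32 = 0.43750
  A: TP=8, FP=5+1+1+2+4=13, FN=0+0+1+2+1=4 → 16/33 = 0.48485
  F: TP=30, FP=3+1+1+1+8=14, FN=1+0+1+3+2=7 → 60/81 = 0.74074
  G: TP=21, FP=4+2+2+3+3=14, FN=3+4+2+1+6=16 → 42/72 = 0.58333
  K: TP=15, FP=1+3+1+2+6=13, FN=1+3+4+8+3=19 → 30/62 = 0.48387
Lowest is class 'B' with F1 score = 0.4375.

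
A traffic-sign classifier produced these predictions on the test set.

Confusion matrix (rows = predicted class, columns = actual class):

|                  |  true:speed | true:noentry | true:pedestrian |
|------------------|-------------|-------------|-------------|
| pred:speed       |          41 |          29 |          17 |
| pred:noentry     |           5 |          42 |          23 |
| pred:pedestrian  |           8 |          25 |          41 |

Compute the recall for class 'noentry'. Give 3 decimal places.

0.438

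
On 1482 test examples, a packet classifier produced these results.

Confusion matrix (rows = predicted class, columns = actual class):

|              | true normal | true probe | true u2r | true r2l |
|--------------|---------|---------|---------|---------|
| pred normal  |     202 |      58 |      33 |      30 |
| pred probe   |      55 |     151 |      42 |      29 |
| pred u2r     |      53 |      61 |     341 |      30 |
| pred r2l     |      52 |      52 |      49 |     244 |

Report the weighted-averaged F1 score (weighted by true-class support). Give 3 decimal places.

0.629

Per-class F1 score (2·TP/(2·TP+FP+FN)):
  normal: TP=202, FP=58+33+30=121, FN=55+53+52=160 → 404/685 = 0.5898
  probe: TP=151, FP=55+42+29=126, FN=58+61+52=171 → 302/599 = 0.5042
  u2r: TP=341, FP=53+61+30=144, FN=33+42+49=124 → 682/950 = 0.7179
  r2l: TP=244, FP=52+52+49=153, FN=30+29+30=89 → 488/730 = 0.6685
Weighted-F1 score = Σ (supportᵢ/N)·F1 scoreᵢ with N=1482: (362/1482)·0.5898 + (322/1482)·0.5042 + (465/1482)·0.7179 + (333/1482)·0.6685 = 0.629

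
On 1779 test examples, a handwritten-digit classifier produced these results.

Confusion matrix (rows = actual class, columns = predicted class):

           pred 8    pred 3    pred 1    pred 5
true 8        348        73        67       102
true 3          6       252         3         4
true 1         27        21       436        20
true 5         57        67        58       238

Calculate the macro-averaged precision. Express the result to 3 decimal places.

0.708

Per-class precision (TP/(TP+FP)):
  8: TP=348, FP=6+27+57=90 → 348/438 = 0.7945
  3: TP=252, FP=73+21+67=161 → 252/413 = 0.6102
  1: TP=436, FP=67+3+58=128 → 436/564 = 0.7730
  5: TP=238, FP=102+4+20=126 → 238/364 = 0.6538
Macro-precision = mean = (0.7945 + 0.6102 + 0.7730 + 0.6538) / 4 = 0.708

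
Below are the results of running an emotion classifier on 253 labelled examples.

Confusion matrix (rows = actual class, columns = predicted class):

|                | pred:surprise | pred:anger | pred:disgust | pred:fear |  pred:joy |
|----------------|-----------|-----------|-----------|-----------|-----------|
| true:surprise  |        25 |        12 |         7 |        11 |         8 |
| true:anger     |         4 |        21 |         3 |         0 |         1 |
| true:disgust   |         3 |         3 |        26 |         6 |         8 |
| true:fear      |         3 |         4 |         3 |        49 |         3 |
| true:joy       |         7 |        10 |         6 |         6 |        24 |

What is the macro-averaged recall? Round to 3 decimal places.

0.586

Per-class recall (TP/(TP+FN)):
  surprise: TP=25, FN=12+7+11+8=38 → 25/63 = 0.3968
  anger: TP=21, FN=4+3+0+1=8 → 21/29 = 0.7241
  disgust: TP=26, FN=3+3+6+8=20 → 26/46 = 0.5652
  fear: TP=49, FN=3+4+3+3=13 → 49/62 = 0.7903
  joy: TP=24, FN=7+10+6+6=29 → 24/53 = 0.4528
Macro-recall = mean = (0.3968 + 0.7241 + 0.5652 + 0.7903 + 0.4528) / 5 = 0.586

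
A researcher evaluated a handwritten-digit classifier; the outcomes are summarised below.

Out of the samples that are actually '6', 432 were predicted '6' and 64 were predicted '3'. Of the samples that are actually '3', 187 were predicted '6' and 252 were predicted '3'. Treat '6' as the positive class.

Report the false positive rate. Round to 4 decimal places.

FPR = FP/(FP+TN) = 187/(187+252) = 0.4260

0.4260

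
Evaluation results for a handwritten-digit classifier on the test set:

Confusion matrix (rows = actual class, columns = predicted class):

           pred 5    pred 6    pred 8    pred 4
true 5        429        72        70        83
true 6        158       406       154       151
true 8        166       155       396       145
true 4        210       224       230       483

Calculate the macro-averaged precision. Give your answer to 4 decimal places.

0.4864

Per-class precision (TP/(TP+FP)):
  5: TP=429, FP=158+166+210=534 → 429/963 = 0.44548
  6: TP=406, FP=72+155+224=451 → 406/857 = 0.47375
  8: TP=396, FP=70+154+230=454 → 396/850 = 0.46588
  4: TP=483, FP=83+151+145=379 → 483/862 = 0.56032
Macro-precision = mean = (0.44548 + 0.47375 + 0.46588 + 0.56032) / 4 = 0.4864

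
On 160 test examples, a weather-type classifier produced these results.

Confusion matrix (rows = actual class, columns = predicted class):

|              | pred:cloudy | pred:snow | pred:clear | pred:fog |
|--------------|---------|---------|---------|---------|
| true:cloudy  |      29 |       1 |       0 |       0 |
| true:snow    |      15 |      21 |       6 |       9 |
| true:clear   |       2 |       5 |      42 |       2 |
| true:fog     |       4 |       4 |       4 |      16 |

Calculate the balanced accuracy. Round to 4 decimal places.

0.6933

Balanced accuracy = mean of per-class recall.
  cloudy: recall = 29/30 = 0.96667
  snow: recall = 21/51 = 0.41176
  clear: recall = 42/51 = 0.82353
  fog: recall = 16/28 = 0.57143
Mean = (0.96667 + 0.41176 + 0.82353 + 0.57143) / 4 = 0.6933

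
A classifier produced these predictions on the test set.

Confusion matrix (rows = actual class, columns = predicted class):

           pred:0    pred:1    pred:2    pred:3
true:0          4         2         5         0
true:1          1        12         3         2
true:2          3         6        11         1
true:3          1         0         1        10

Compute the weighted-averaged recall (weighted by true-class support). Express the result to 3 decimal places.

Per-class recall (TP/(TP+FN)):
  0: TP=4, FN=2+5+0=7 → 4/11 = 0.3636
  1: TP=12, FN=1+3+2=6 → 12/18 = 0.6667
  2: TP=11, FN=3+6+1=10 → 11/21 = 0.5238
  3: TP=10, FN=1+0+1=2 → 10/12 = 0.8333
Weighted-recall = Σ (supportᵢ/N)·recallᵢ with N=62: (11/62)·0.3636 + (18/62)·0.6667 + (21/62)·0.5238 + (12/62)·0.8333 = 0.597

0.597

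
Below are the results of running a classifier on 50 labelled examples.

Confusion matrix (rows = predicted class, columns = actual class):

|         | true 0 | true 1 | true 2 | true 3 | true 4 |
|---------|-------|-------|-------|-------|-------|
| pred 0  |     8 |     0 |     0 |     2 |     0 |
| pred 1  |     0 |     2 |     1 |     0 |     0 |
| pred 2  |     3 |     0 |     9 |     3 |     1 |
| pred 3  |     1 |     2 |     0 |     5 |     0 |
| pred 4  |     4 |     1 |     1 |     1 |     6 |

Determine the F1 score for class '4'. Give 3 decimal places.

0.600

Take TP from the diagonal, FP from the rest of the '4' prediction marginal, FN from the rest of the '4' actual marginal.
F1 score = 2·TP/(2·TP+FP+FN).
4: TP=6, FP=4+1+1+1=7, FN=0+0+1+0=1 → 12/20 = 0.6000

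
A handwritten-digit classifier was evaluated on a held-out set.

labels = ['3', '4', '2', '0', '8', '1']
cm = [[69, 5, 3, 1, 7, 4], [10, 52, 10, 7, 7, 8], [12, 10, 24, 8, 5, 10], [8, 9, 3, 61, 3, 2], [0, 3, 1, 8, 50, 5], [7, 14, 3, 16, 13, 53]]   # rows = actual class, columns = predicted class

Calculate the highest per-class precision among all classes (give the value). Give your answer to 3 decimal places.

Per-class precision (TP/(TP+FP)):
  3: TP=69, FP=10+12+8+0+7=37 → 69/106 = 0.6509
  4: TP=52, FP=5+10+9+3+14=41 → 52/93 = 0.5591
  2: TP=24, FP=3+10+3+1+3=20 → 24/44 = 0.5455
  0: TP=61, FP=1+7+8+8+16=40 → 61/101 = 0.6040
  8: TP=50, FP=7+7+5+3+13=35 → 50/85 = 0.5882
  1: TP=53, FP=4+8+10+2+5=29 → 53/82 = 0.6463
Highest is class '3' with precision = 0.651.

0.651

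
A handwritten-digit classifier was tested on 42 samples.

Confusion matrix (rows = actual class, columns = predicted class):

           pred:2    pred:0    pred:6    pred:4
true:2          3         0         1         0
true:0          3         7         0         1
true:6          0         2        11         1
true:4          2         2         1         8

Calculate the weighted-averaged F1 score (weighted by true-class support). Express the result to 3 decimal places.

0.701

Per-class F1 score (2·TP/(2·TP+FP+FN)):
  2: TP=3, FP=3+0+2=5, FN=0+1+0=1 → 6/12 = 0.5000
  0: TP=7, FP=0+2+2=4, FN=3+0+1=4 → 14/22 = 0.6364
  6: TP=11, FP=1+0+1=2, FN=0+2+1=3 → 22/27 = 0.8148
  4: TP=8, FP=0+1+1=2, FN=2+2+1=5 → 16/23 = 0.6957
Weighted-F1 score = Σ (supportᵢ/N)·F1 scoreᵢ with N=42: (4/42)·0.5000 + (11/42)·0.6364 + (14/42)·0.8148 + (13/42)·0.6957 = 0.701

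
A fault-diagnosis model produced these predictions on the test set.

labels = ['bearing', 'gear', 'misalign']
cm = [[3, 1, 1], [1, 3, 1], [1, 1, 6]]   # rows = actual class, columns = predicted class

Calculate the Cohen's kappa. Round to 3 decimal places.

0.486

Observed agreement pₒ = trace/N = 12/18 = 0.6667
Expected agreement pₑ = Σ (rowᵢ·colᵢ)/N² = (5·5 + 5·5 + 8·8)/18² = 0.3519
κ = (pₒ − pₑ)/(1 − pₑ) = (0.6667 − 0.3519)/(1 − 0.3519) = 0.486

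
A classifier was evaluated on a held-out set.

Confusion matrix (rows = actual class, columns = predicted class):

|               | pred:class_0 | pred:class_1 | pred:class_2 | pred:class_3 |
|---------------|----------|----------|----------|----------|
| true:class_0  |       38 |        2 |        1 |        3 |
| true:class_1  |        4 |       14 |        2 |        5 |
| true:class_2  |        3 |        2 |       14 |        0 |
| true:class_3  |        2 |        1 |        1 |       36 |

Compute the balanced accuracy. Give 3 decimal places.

0.765

Balanced accuracy = mean of per-class recall.
  class_0: recall = 38/44 = 0.8636
  class_1: recall = 14/25 = 0.5600
  class_2: recall = 14/19 = 0.7368
  class_3: recall = 36/40 = 0.9000
Mean = (0.8636 + 0.5600 + 0.7368 + 0.9000) / 4 = 0.765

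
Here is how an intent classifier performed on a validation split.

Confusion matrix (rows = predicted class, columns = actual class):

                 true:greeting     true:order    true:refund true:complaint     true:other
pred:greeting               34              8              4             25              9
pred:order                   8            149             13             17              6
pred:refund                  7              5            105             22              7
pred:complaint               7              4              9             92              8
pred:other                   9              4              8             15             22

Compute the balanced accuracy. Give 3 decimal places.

Balanced accuracy = mean of per-class recall.
  greeting: recall = 34/65 = 0.5231
  order: recall = 149/170 = 0.8765
  refund: recall = 105/139 = 0.7554
  complaint: recall = 92/171 = 0.5380
  other: recall = 22/52 = 0.4231
Mean = (0.5231 + 0.8765 + 0.7554 + 0.5380 + 0.4231) / 5 = 0.623

0.623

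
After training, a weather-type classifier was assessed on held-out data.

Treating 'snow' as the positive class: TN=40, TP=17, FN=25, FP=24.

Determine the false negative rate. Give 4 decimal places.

0.5952

FNR = FN/(FN+TP) = 25/(25+17) = 0.5952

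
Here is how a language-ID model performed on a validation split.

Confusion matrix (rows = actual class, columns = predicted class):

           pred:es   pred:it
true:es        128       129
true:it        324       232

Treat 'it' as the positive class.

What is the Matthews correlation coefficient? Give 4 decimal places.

-0.0792

MCC = (TP·TN − FP·FN) / √((TP+FP)(TP+FN)(TN+FP)(TN+FN))
Numerator = 232·128 − 129·324 = -12100
Denominator = √(361·556·257·452) = √23315973424 = 152695.6890
MCC = -12100 / 152695.6890 = -0.0792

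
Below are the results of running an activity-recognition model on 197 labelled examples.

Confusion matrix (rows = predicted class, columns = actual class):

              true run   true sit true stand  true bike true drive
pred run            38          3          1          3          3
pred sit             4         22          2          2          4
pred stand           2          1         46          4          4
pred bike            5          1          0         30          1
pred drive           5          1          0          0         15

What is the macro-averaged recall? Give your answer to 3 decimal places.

Per-class recall (TP/(TP+FN)):
  run: TP=38, FN=4+2+5+5=16 → 38/54 = 0.7037
  sit: TP=22, FN=3+1+1+1=6 → 22/28 = 0.7857
  stand: TP=46, FN=1+2+0+0=3 → 46/49 = 0.9388
  bike: TP=30, FN=3+2+4+0=9 → 30/39 = 0.7692
  drive: TP=15, FN=3+4+4+1=12 → 15/27 = 0.5556
Macro-recall = mean = (0.7037 + 0.7857 + 0.9388 + 0.7692 + 0.5556) / 5 = 0.751

0.751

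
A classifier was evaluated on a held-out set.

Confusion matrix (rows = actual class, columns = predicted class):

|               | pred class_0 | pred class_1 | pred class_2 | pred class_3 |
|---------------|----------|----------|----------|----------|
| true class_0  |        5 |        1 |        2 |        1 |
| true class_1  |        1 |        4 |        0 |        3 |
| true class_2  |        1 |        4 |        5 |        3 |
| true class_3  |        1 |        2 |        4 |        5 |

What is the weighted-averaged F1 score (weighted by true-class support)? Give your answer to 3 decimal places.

Per-class F1 score (2·TP/(2·TP+FP+FN)):
  class_0: TP=5, FP=1+1+1=3, FN=1+2+1=4 → 10/17 = 0.5882
  class_1: TP=4, FP=1+4+2=7, FN=1+0+3=4 → 8/19 = 0.4211
  class_2: TP=5, FP=2+0+4=6, FN=1+4+3=8 → 10/24 = 0.4167
  class_3: TP=5, FP=1+3+3=7, FN=1+2+4=7 → 10/24 = 0.4167
Weighted-F1 score = Σ (supportᵢ/N)·F1 scoreᵢ with N=42: (9/42)·0.5882 + (8/42)·0.4211 + (13/42)·0.4167 + (12/42)·0.4167 = 0.454

0.454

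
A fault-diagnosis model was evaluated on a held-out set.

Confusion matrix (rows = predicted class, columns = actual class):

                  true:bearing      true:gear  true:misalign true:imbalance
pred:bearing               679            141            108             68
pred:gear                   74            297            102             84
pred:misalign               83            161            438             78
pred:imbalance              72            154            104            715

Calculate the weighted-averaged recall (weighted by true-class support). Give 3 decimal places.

Per-class recall (TP/(TP+FN)):
  bearing: TP=679, FN=74+83+72=229 → 679/908 = 0.7478
  gear: TP=297, FN=141+161+154=456 → 297/753 = 0.3944
  misalign: TP=438, FN=108+102+104=314 → 438/752 = 0.5824
  imbalance: TP=715, FN=68+84+78=230 → 715/945 = 0.7566
Weighted-recall = Σ (supportᵢ/N)·recallᵢ with N=3358: (908/3358)·0.7478 + (753/3358)·0.3944 + (752/3358)·0.5824 + (945/3358)·0.7566 = 0.634

0.634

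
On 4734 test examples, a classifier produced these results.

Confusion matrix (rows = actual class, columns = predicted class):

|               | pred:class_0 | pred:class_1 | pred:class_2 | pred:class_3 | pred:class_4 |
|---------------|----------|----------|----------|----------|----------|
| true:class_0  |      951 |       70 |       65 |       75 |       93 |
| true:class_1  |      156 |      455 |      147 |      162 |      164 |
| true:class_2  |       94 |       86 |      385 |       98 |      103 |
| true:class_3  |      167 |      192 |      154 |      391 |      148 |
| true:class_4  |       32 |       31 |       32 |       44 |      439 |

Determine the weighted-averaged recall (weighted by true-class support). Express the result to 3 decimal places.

Per-class recall (TP/(TP+FN)):
  class_0: TP=951, FN=70+65+75+93=303 → 951/1254 = 0.7584
  class_1: TP=455, FN=156+147+162+164=629 → 455/1084 = 0.4197
  class_2: TP=385, FN=94+86+98+103=381 → 385/766 = 0.5026
  class_3: TP=391, FN=167+192+154+148=661 → 391/1052 = 0.3717
  class_4: TP=439, FN=32+31+32+44=139 → 439/578 = 0.7595
Weighted-recall = Σ (supportᵢ/N)·recallᵢ with N=4734: (1254/4734)·0.7584 + (1084/4734)·0.4197 + (766/4734)·0.5026 + (1052/4734)·0.3717 + (578/4734)·0.7595 = 0.554

0.554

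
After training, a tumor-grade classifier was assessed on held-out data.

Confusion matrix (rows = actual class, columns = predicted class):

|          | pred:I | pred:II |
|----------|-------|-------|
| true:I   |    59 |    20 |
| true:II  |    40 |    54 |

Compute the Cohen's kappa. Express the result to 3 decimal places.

0.315

Observed agreement pₒ = trace/N = 113/173 = 0.6532
Expected agreement pₑ = Σ (rowᵢ·colᵢ)/N² = (79·99 + 94·74)/173² = 0.4937
κ = (pₒ − pₑ)/(1 − pₑ) = (0.6532 − 0.4937)/(1 − 0.4937) = 0.315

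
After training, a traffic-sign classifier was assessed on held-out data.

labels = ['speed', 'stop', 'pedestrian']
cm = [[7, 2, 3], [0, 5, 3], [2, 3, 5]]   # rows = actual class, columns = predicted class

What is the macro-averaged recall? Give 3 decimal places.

Per-class recall (TP/(TP+FN)):
  speed: TP=7, FN=2+3=5 → 7/12 = 0.5833
  stop: TP=5, FN=0+3=3 → 5/8 = 0.6250
  pedestrian: TP=5, FN=2+3=5 → 5/10 = 0.5000
Macro-recall = mean = (0.5833 + 0.6250 + 0.5000) / 3 = 0.569

0.569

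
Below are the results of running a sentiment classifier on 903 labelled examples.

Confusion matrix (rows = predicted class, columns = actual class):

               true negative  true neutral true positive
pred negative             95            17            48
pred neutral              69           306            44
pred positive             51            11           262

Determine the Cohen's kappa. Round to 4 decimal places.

0.5883

Observed agreement pₒ = trace/N = 663/903 = 0.73422
Expected agreement pₑ = Σ (rowᵢ·colᵢ)/N² = (215·160 + 334·419 + 354·324)/903² = 0.35447
κ = (pₒ − pₑ)/(1 − pₑ) = (0.73422 − 0.35447)/(1 − 0.35447) = 0.5883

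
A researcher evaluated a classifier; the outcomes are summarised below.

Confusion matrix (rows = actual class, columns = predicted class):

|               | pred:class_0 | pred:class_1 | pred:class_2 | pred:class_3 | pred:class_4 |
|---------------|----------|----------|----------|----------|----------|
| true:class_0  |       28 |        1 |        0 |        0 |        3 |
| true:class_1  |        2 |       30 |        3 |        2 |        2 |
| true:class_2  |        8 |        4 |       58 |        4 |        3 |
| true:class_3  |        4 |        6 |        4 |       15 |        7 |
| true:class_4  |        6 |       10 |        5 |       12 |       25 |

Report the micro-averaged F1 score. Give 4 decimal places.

0.6446

Micro-averaging pools counts across classes: ΣTP=156, ΣFP=86, ΣFN=86.
Micro-F1 score = 2·TP/(2·TP+FP+FN) on pooled counts = 0.6446 (equals overall accuracy in single-label multiclass).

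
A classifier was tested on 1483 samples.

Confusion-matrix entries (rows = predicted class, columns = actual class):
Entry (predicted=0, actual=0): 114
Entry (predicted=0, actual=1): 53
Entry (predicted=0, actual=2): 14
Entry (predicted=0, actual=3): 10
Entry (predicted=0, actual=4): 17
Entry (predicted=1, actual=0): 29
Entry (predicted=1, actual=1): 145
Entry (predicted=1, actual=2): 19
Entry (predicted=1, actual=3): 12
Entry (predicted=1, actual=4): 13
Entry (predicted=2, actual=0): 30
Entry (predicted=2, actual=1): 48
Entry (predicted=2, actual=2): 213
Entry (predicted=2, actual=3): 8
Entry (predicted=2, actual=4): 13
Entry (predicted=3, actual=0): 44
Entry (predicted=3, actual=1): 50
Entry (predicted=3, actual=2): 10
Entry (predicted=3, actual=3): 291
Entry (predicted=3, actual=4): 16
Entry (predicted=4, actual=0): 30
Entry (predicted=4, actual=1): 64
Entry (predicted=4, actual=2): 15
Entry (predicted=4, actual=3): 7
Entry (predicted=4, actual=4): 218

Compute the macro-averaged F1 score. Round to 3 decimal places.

0.647

Per-class F1 score (2·TP/(2·TP+FP+FN)):
  0: TP=114, FP=53+14+10+17=94, FN=29+30+44+30=133 → 228/455 = 0.5011
  1: TP=145, FP=29+19+12+13=73, FN=53+48+50+64=215 → 290/578 = 0.5017
  2: TP=213, FP=30+48+8+13=99, FN=14+19+10+15=58 → 426/583 = 0.7307
  3: TP=291, FP=44+50+10+16=120, FN=10+12+8+7=37 → 582/739 = 0.7876
  4: TP=218, FP=30+64+15+7=116, FN=17+13+13+16=59 → 436/611 = 0.7136
Macro-F1 score = mean = (0.5011 + 0.5017 + 0.7307 + 0.7876 + 0.7136) / 5 = 0.647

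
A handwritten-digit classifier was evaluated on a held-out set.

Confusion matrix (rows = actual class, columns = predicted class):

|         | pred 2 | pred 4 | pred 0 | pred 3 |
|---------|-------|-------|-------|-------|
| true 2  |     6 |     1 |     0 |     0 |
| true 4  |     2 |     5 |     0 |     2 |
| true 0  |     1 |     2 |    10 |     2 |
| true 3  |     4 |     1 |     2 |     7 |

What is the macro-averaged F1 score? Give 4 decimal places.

Per-class F1 score (2·TP/(2·TP+FP+FN)):
  2: TP=6, FP=2+1+4=7, FN=1+0+0=1 → 12/20 = 0.60000
  4: TP=5, FP=1+2+1=4, FN=2+0+2=4 → 10/18 = 0.55556
  0: TP=10, FP=0+0+2=2, FN=1+2+2=5 → 20/27 = 0.74074
  3: TP=7, FP=0+2+2=4, FN=4+1+2=7 → 14/25 = 0.56000
Macro-F1 score = mean = (0.60000 + 0.55556 + 0.74074 + 0.56000) / 4 = 0.6141

0.6141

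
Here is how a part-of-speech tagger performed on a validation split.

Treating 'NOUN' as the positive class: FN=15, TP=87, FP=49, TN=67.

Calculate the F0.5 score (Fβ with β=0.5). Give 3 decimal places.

0.673

Fβ = (1+β²)·TP / ((1+β²)·TP + β²·FN + FP), with β²=1/4
= 1.25·87 / (1.25·87 + 0.25·15 + 49) = 0.673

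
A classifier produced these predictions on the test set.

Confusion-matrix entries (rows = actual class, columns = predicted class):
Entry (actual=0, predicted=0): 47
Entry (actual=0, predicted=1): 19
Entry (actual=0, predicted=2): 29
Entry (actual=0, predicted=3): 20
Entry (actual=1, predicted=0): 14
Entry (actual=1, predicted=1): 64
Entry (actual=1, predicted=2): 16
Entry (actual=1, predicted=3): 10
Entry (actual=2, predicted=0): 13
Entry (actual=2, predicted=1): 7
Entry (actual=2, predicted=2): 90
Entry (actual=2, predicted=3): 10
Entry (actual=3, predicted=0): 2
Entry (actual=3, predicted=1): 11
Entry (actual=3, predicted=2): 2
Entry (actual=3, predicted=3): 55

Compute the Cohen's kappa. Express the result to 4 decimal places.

Observed agreement pₒ = trace/N = 256/409 = 0.62592
Expected agreement pₑ = Σ (rowᵢ·colᵢ)/N² = (115·76 + 104·101 + 120·137 + 70·95)/409² = 0.25307
κ = (pₒ − pₑ)/(1 − pₑ) = (0.62592 − 0.25307)/(1 − 0.25307) = 0.4992

0.4992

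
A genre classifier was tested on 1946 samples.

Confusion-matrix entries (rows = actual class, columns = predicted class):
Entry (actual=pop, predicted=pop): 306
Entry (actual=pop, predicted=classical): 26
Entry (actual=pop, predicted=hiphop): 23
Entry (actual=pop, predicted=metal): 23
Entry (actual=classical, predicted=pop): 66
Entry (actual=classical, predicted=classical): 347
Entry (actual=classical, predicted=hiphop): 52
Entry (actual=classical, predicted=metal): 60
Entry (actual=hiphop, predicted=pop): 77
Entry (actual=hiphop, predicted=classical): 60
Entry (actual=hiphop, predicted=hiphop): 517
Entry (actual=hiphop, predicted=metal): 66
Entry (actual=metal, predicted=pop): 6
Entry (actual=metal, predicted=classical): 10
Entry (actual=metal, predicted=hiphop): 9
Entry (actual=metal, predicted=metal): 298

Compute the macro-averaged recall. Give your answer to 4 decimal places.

0.7778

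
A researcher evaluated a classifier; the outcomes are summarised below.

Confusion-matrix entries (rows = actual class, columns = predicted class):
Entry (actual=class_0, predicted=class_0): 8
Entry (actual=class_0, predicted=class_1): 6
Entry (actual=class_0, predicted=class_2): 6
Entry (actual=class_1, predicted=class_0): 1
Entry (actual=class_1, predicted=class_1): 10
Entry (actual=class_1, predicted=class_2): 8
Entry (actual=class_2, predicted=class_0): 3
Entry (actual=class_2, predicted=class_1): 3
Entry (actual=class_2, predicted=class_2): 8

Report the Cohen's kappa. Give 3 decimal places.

0.247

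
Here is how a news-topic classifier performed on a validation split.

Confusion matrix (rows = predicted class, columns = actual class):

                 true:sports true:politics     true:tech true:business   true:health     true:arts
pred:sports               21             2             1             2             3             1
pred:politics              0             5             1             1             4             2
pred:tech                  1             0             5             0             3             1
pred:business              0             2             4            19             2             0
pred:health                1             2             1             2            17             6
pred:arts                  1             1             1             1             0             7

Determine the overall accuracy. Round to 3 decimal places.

Accuracy = trace / total = (21+5+5+19+17+7=74) / 120 = 74/120 = 0.617

0.617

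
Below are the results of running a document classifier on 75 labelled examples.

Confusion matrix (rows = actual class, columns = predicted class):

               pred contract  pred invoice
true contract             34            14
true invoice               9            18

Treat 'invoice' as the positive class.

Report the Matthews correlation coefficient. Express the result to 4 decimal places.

0.3639

MCC = (TP·TN − FP·FN) / √((TP+FP)(TP+FN)(TN+FP)(TN+FN))
Numerator = 18·34 − 14·9 = 486
Denominator = √(32·27·48·43) = √1783296 = 1335.4011
MCC = 486 / 1335.4011 = 0.3639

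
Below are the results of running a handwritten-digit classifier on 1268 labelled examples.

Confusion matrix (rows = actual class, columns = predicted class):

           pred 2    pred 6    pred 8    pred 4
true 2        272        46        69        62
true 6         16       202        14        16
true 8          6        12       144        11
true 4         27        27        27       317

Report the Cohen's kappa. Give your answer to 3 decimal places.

0.644

Observed agreement pₒ = trace/N = 935/1268 = 0.7374
Expected agreement pₑ = Σ (rowᵢ·colᵢ)/N² = (449·321 + 248·287 + 173·254 + 398·406)/1268² = 0.2617
κ = (pₒ − pₑ)/(1 − pₑ) = (0.7374 − 0.2617)/(1 − 0.2617) = 0.644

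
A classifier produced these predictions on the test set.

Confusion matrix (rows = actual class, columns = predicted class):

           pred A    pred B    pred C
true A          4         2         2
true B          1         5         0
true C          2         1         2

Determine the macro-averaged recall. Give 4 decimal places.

0.5778

Per-class recall (TP/(TP+FN)):
  A: TP=4, FN=2+2=4 → 4/8 = 0.50000
  B: TP=5, FN=1+0=1 → 5/6 = 0.83333
  C: TP=2, FN=2+1=3 → 2/5 = 0.40000
Macro-recall = mean = (0.50000 + 0.83333 + 0.40000) / 3 = 0.5778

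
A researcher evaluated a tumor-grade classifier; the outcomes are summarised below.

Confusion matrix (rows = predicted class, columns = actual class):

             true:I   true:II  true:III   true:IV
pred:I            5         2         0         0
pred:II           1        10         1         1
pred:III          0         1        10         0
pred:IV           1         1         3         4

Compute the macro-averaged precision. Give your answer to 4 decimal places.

Per-class precision (TP/(TP+FP)):
  I: TP=5, FP=2+0+0=2 → 5/7 = 0.71429
  II: TP=10, FP=1+1+1=3 → 10/13 = 0.76923
  III: TP=10, FP=0+1+0=1 → 10/11 = 0.90909
  IV: TP=4, FP=1+1+3=5 → 4/9 = 0.44444
Macro-precision = mean = (0.71429 + 0.76923 + 0.90909 + 0.44444) / 4 = 0.7093

0.7093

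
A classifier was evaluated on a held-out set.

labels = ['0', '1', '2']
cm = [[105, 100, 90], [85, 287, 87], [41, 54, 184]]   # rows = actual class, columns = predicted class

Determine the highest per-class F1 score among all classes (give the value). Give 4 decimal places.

0.6378

Per-class F1 score (2·TP/(2·TP+FP+FN)):
  0: TP=105, FP=85+41=126, FN=100+90=190 → 210/526 = 0.39924
  1: TP=287, FP=100+54=154, FN=85+87=172 → 574/900 = 0.63778
  2: TP=184, FP=90+87=177, FN=41+54=95 → 368/640 = 0.57500
Highest is class '1' with F1 score = 0.6378.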